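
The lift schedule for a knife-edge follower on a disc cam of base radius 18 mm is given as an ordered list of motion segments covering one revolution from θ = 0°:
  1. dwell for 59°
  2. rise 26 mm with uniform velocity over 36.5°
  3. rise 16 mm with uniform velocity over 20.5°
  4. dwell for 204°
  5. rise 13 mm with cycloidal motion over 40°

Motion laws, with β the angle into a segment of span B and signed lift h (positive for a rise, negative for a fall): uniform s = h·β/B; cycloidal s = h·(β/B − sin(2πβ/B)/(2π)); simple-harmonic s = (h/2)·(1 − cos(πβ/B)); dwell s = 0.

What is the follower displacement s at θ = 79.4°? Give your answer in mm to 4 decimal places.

seg 1 [0°–59°] dwell: s stays 0.0000
seg 2 [59°–95.5°] uniform, h=26: θ=79.4° here. β=20.4, B=36.5. 26·20.4/36.5 = 14.5315 → s = 14.5315

14.5315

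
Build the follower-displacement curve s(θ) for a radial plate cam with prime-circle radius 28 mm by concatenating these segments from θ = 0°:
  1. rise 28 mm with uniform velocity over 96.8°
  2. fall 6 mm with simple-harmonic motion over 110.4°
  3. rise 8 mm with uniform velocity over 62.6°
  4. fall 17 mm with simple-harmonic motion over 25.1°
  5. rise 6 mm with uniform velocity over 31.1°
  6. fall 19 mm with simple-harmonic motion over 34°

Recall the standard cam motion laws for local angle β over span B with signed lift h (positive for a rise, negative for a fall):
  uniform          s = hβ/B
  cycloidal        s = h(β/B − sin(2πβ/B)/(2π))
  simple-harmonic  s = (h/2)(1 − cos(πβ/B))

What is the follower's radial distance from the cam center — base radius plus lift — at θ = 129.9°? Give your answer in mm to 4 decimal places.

seg 1 [0°–96.8°] uniform, h=28: full span → s += 28 → s = 28.0000
seg 2 [96.8°–207.2°] simple-harmonic, h=-6: θ=129.9° here. β=33.1, B=110.4. -6/2·(1 − cos(π·0.2998)) = -1.2353 → s = 26.7647
radial distance = base radius + s = 28 + 26.7647 = 54.7647

54.7647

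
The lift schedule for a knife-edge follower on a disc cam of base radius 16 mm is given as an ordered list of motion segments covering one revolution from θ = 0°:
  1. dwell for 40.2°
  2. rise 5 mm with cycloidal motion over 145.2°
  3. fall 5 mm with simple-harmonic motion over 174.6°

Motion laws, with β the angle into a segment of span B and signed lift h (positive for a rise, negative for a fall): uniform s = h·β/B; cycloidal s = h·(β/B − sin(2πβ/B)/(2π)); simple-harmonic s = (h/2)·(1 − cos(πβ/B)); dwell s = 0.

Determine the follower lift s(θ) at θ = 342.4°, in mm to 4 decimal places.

seg 1 [0°–40.2°] dwell: s stays 0.0000
seg 2 [40.2°–185.4°] cycloidal, h=5: full span → s += 5 → s = 5.0000
seg 3 [185.4°–360°] simple-harmonic, h=-5: θ=342.4° here. β=157, B=174.6. -5/2·(1 − cos(π·0.8992)) = -4.8757 → s = 0.1243

0.1243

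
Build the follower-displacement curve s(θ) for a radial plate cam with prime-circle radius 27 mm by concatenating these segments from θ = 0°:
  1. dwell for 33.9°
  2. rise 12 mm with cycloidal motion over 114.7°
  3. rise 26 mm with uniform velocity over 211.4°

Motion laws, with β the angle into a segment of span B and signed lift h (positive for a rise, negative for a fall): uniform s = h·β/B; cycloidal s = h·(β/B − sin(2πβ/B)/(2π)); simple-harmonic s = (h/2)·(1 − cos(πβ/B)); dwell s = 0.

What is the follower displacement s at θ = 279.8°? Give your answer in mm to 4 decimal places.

seg 1 [0°–33.9°] dwell: s stays 0.0000
seg 2 [33.9°–148.6°] cycloidal, h=12: full span → s += 12 → s = 12.0000
seg 3 [148.6°–360°] uniform, h=26: θ=279.8° here. β=131.2, B=211.4. 26·131.2/211.4 = 16.1362 → s = 28.1362

28.1362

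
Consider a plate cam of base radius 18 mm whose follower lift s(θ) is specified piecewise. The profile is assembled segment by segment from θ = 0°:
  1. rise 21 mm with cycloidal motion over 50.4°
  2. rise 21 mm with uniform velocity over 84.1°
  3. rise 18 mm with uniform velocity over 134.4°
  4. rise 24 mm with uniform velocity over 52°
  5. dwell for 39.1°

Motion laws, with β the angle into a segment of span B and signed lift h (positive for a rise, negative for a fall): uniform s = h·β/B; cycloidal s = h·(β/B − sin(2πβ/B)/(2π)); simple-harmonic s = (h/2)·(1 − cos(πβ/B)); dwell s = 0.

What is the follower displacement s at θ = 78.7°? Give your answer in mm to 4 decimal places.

seg 1 [0°–50.4°] cycloidal, h=21: full span → s += 21 → s = 21.0000
seg 2 [50.4°–134.5°] uniform, h=21: θ=78.7° here. β=28.3, B=84.1. 21·28.3/84.1 = 7.0666 → s = 28.0666

28.0666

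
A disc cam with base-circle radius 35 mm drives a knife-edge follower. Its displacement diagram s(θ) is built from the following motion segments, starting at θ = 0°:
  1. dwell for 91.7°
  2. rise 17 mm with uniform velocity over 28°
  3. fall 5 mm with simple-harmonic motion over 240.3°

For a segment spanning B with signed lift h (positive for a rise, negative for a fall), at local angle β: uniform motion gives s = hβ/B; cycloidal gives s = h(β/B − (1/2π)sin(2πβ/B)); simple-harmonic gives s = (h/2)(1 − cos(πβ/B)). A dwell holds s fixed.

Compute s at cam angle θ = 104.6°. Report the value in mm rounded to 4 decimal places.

seg 1 [0°–91.7°] dwell: s stays 0.0000
seg 2 [91.7°–119.7°] uniform, h=17: θ=104.6° here. β=12.9, B=28. 17·12.9/28 = 7.8321 → s = 7.8321

7.8321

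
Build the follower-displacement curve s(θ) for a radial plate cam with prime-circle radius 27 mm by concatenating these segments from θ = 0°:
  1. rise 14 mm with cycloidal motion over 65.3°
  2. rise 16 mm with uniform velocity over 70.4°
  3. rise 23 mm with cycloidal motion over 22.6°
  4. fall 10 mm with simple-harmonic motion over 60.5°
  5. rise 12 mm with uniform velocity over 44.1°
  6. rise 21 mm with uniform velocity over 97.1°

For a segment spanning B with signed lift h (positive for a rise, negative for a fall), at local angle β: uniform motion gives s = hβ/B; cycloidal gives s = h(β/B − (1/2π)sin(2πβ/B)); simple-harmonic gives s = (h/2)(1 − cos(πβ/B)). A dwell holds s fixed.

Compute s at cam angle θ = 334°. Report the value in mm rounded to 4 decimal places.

seg 1 [0°–65.3°] cycloidal, h=14: full span → s += 14 → s = 14.0000
seg 2 [65.3°–135.7°] uniform, h=16: full span → s += 16 → s = 30.0000
seg 3 [135.7°–158.3°] cycloidal, h=23: full span → s += 23 → s = 53.0000
seg 4 [158.3°–218.8°] simple-harmonic, h=-10: full span → s += -10 → s = 43.0000
seg 5 [218.8°–262.9°] uniform, h=12: full span → s += 12 → s = 55.0000
seg 6 [262.9°–360°] uniform, h=21: θ=334° here. β=71.1, B=97.1. 21·71.1/97.1 = 15.3769 → s = 70.3769

70.3769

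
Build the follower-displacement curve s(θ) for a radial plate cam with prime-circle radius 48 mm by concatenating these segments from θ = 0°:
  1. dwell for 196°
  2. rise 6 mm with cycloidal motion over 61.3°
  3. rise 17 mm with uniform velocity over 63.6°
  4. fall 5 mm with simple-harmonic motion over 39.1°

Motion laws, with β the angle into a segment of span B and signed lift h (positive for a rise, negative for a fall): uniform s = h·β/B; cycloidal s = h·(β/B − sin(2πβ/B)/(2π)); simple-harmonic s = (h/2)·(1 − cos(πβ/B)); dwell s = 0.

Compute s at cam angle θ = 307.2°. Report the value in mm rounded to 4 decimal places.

seg 1 [0°–196°] dwell: s stays 0.0000
seg 2 [196°–257.3°] cycloidal, h=6: full span → s += 6 → s = 6.0000
seg 3 [257.3°–320.9°] uniform, h=17: θ=307.2° here. β=49.9, B=63.6. 17·49.9/63.6 = 13.3381 → s = 19.3381

19.3381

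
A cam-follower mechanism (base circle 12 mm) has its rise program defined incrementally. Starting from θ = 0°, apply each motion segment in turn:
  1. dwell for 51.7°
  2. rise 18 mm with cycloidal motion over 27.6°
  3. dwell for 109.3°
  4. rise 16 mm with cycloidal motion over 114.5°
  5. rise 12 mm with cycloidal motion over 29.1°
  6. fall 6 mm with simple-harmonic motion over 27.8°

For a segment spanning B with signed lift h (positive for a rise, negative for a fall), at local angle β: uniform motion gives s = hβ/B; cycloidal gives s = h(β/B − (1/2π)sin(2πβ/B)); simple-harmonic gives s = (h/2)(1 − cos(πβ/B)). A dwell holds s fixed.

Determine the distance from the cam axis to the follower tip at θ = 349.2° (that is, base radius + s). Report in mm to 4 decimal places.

seg 1 [0°–51.7°] dwell: s stays 0.0000
seg 2 [51.7°–79.3°] cycloidal, h=18: full span → s += 18 → s = 18.0000
seg 3 [79.3°–188.6°] dwell: s stays 18.0000
seg 4 [188.6°–303.1°] cycloidal, h=16: full span → s += 16 → s = 34.0000
seg 5 [303.1°–332.2°] cycloidal, h=12: full span → s += 12 → s = 46.0000
seg 6 [332.2°–360°] simple-harmonic, h=-6: θ=349.2° here. β=17, B=27.8. -6/2·(1 − cos(π·0.6115)) = -4.0296 → s = 41.9704
radial distance = base radius + s = 12 + 41.9704 = 53.9704

53.9704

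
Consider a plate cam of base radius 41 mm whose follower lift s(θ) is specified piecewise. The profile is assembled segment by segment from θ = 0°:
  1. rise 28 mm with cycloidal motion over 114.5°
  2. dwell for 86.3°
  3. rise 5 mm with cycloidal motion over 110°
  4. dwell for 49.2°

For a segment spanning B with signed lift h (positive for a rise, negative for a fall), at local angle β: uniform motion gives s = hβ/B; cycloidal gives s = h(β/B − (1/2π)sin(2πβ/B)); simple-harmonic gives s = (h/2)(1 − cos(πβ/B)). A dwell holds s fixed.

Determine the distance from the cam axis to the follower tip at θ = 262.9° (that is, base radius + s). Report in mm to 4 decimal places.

seg 1 [0°–114.5°] cycloidal, h=28: full span → s += 28 → s = 28.0000
seg 2 [114.5°–200.8°] dwell: s stays 28.0000
seg 3 [200.8°–310.8°] cycloidal, h=5: θ=262.9° here. β=62.1, B=110. 5·(0.5645 − sin(2π·0.5645)/(2π)) = 3.1367 → s = 31.1367
radial distance = base radius + s = 41 + 31.1367 = 72.1367

72.1367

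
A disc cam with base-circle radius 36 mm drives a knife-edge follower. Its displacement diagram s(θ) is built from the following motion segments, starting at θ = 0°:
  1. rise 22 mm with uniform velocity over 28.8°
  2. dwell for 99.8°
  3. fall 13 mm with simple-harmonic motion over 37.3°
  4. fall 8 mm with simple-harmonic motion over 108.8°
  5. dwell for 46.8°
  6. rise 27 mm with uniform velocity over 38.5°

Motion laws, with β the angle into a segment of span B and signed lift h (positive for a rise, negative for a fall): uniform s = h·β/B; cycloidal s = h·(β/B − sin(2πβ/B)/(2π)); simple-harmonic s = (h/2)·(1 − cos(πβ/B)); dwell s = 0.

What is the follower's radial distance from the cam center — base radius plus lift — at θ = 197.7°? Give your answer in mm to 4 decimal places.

seg 1 [0°–28.8°] uniform, h=22: full span → s += 22 → s = 22.0000
seg 2 [28.8°–128.6°] dwell: s stays 22.0000
seg 3 [128.6°–165.9°] simple-harmonic, h=-13: full span → s += -13 → s = 9.0000
seg 4 [165.9°–274.7°] simple-harmonic, h=-8: θ=197.7° here. β=31.8, B=108.8. -8/2·(1 − cos(π·0.2923)) = -1.5711 → s = 7.4289
radial distance = base radius + s = 36 + 7.4289 = 43.4289

43.4289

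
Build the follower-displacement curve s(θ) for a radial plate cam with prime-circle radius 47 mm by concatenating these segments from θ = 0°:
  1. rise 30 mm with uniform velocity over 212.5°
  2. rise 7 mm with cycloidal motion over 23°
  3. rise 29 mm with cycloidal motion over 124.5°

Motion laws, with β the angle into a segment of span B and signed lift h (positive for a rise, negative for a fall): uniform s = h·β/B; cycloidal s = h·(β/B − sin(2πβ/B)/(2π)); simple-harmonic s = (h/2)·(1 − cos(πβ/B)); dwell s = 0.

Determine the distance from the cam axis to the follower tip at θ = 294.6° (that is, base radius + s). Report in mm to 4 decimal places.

seg 1 [0°–212.5°] uniform, h=30: full span → s += 30 → s = 30.0000
seg 2 [212.5°–235.5°] cycloidal, h=7: full span → s += 7 → s = 37.0000
seg 3 [235.5°–360°] cycloidal, h=29: θ=294.6° here. β=59.1, B=124.5. 29·(0.4747 − sin(2π·0.4747)/(2π)) = 13.0356 → s = 50.0356
radial distance = base radius + s = 47 + 50.0356 = 97.0356

97.0356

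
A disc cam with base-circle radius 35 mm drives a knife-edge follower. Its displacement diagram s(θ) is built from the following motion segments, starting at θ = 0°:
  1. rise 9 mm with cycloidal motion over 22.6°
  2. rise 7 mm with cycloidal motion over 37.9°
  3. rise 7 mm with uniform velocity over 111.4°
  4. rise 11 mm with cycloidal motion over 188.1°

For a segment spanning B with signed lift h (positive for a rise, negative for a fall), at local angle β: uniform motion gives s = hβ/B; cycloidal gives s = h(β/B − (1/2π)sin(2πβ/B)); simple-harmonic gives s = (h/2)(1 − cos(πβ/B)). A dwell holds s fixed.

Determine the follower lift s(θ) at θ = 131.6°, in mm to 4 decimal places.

seg 1 [0°–22.6°] cycloidal, h=9: full span → s += 9 → s = 9.0000
seg 2 [22.6°–60.5°] cycloidal, h=7: full span → s += 7 → s = 16.0000
seg 3 [60.5°–171.9°] uniform, h=7: θ=131.6° here. β=71.1, B=111.4. 7·71.1/111.4 = 4.4677 → s = 20.4677

20.4677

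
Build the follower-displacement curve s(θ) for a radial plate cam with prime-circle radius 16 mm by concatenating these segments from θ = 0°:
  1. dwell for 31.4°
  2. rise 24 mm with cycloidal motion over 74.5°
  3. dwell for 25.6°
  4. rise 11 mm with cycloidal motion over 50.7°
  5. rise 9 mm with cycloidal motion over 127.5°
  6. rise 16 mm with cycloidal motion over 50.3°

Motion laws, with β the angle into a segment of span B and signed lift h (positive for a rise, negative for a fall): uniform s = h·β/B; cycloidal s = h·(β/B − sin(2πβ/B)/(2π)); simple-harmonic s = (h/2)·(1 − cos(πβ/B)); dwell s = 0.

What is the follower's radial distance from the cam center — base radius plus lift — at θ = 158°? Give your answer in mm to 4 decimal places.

seg 1 [0°–31.4°] dwell: s stays 0.0000
seg 2 [31.4°–105.9°] cycloidal, h=24: full span → s += 24 → s = 24.0000
seg 3 [105.9°–131.5°] dwell: s stays 24.0000
seg 4 [131.5°–182.2°] cycloidal, h=11: θ=158° here. β=26.5, B=50.7. 11·(0.5227 − sin(2π·0.5227)/(2π)) = 5.9982 → s = 29.9982
radial distance = base radius + s = 16 + 29.9982 = 45.9982

45.9982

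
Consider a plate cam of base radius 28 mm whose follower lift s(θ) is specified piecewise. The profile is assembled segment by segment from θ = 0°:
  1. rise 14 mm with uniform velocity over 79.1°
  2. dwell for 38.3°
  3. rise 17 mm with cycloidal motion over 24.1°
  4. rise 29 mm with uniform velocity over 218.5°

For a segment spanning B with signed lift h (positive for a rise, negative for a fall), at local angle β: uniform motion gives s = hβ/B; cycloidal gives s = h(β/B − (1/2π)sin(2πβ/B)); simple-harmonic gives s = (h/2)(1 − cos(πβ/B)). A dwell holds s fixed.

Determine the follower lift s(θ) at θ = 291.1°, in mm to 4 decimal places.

seg 1 [0°–79.1°] uniform, h=14: full span → s += 14 → s = 14.0000
seg 2 [79.1°–117.4°] dwell: s stays 14.0000
seg 3 [117.4°–141.5°] cycloidal, h=17: full span → s += 17 → s = 31.0000
seg 4 [141.5°–360°] uniform, h=29: θ=291.1° here. β=149.6, B=218.5. 29·149.6/218.5 = 19.8554 → s = 50.8554

50.8554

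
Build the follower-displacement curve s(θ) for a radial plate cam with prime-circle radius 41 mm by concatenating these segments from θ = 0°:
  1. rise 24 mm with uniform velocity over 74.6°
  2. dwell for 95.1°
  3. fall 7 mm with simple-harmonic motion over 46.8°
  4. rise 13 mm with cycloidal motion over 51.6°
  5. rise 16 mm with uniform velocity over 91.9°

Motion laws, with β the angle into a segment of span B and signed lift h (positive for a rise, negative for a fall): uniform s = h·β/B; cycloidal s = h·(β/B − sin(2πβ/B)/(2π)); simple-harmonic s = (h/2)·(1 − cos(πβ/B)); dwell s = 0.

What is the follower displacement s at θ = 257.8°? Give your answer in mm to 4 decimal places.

seg 1 [0°–74.6°] uniform, h=24: full span → s += 24 → s = 24.0000
seg 2 [74.6°–169.7°] dwell: s stays 24.0000
seg 3 [169.7°–216.5°] simple-harmonic, h=-7: full span → s += -7 → s = 17.0000
seg 4 [216.5°–268.1°] cycloidal, h=13: θ=257.8° here. β=41.3, B=51.6. 13·(0.8004 − sin(2π·0.8004)/(2π)) = 12.3712 → s = 29.3712

29.3712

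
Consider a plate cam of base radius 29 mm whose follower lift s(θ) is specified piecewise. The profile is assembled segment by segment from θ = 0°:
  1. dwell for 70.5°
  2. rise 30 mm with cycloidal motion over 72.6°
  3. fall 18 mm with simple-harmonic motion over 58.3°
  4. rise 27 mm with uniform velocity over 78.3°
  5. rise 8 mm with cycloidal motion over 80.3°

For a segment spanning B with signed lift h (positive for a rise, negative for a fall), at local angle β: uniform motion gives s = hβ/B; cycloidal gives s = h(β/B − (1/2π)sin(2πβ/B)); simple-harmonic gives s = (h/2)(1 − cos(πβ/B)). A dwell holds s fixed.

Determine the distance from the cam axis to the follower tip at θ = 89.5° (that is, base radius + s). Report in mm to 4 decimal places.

seg 1 [0°–70.5°] dwell: s stays 0.0000
seg 2 [70.5°–143.1°] cycloidal, h=30: θ=89.5° here. β=19, B=72.6. 30·(0.2617 − sin(2π·0.2617)/(2π)) = 3.0895 → s = 3.0895
radial distance = base radius + s = 29 + 3.0895 = 32.0895

32.0895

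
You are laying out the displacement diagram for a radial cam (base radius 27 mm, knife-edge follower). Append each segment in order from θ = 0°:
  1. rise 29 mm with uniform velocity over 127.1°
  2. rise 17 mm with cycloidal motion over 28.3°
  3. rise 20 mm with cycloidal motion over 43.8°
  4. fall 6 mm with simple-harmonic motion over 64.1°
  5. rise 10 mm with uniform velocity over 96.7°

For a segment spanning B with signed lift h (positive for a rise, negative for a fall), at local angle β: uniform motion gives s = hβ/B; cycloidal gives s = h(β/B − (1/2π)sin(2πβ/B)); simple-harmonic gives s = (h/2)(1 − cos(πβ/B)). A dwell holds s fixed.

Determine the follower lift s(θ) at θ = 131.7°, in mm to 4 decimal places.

seg 1 [0°–127.1°] uniform, h=29: full span → s += 29 → s = 29.0000
seg 2 [127.1°–155.4°] cycloidal, h=17: θ=131.7° here. β=4.6, B=28.3. 17·(0.1625 − sin(2π·0.1625)/(2π)) = 0.4559 → s = 29.4559

29.4559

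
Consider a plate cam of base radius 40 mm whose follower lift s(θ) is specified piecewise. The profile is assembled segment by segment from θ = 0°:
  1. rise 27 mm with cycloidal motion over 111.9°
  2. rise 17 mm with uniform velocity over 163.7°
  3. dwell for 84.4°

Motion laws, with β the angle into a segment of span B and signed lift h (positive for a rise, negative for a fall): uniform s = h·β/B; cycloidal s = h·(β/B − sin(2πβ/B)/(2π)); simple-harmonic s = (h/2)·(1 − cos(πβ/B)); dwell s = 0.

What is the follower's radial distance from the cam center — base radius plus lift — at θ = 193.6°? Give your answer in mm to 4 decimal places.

seg 1 [0°–111.9°] cycloidal, h=27: full span → s += 27 → s = 27.0000
seg 2 [111.9°–275.6°] uniform, h=17: θ=193.6° here. β=81.7, B=163.7. 17·81.7/163.7 = 8.4844 → s = 35.4844
radial distance = base radius + s = 40 + 35.4844 = 75.4844

75.4844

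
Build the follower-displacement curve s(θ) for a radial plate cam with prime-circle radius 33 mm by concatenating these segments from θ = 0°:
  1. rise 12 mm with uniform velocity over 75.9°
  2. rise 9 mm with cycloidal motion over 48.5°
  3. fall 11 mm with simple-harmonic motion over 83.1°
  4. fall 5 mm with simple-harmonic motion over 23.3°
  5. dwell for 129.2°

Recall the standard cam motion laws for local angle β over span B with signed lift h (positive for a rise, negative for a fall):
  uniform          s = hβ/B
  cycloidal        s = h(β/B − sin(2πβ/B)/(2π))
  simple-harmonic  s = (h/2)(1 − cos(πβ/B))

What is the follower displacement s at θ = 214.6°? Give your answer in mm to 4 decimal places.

seg 1 [0°–75.9°] uniform, h=12: full span → s += 12 → s = 12.0000
seg 2 [75.9°–124.4°] cycloidal, h=9: full span → s += 9 → s = 21.0000
seg 3 [124.4°–207.5°] simple-harmonic, h=-11: full span → s += -11 → s = 10.0000
seg 4 [207.5°–230.8°] simple-harmonic, h=-5: θ=214.6° here. β=7.1, B=23.3. -5/2·(1 − cos(π·0.3047)) = -1.0607 → s = 8.9393

8.9393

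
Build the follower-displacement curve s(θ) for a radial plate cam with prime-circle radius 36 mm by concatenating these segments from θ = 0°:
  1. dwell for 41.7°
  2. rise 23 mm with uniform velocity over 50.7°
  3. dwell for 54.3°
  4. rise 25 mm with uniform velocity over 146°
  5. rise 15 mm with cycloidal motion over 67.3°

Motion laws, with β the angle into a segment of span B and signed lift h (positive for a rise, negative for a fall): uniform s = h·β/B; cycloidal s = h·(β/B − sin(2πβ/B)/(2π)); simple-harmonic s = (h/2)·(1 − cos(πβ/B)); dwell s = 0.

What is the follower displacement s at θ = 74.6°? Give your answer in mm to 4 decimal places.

seg 1 [0°–41.7°] dwell: s stays 0.0000
seg 2 [41.7°–92.4°] uniform, h=23: θ=74.6° here. β=32.9, B=50.7. 23·32.9/50.7 = 14.9250 → s = 14.9250

14.9250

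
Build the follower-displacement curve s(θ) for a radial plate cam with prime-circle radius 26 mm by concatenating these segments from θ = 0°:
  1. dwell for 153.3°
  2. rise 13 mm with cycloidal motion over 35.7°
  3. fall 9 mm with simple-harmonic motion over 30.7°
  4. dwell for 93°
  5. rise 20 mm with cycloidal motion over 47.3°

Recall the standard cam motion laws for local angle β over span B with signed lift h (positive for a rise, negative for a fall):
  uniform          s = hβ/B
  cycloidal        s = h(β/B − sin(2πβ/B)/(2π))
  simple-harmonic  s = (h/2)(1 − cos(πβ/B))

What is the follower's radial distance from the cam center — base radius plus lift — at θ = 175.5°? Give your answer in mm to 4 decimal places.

seg 1 [0°–153.3°] dwell: s stays 0.0000
seg 2 [153.3°–189°] cycloidal, h=13: θ=175.5° here. β=22.2, B=35.7. 13·(0.6218 − sin(2π·0.6218)/(2π)) = 9.5178 → s = 9.5178
radial distance = base radius + s = 26 + 9.5178 = 35.5178

35.5178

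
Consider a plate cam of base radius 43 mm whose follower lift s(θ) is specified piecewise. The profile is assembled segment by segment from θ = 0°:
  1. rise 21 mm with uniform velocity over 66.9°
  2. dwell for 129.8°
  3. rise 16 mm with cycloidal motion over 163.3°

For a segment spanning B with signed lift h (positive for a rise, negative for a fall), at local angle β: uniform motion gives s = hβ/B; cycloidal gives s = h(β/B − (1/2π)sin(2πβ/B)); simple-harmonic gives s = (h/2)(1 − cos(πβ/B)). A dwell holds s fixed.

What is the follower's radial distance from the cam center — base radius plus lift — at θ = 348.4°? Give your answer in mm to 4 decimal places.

seg 1 [0°–66.9°] uniform, h=21: full span → s += 21 → s = 21.0000
seg 2 [66.9°–196.7°] dwell: s stays 21.0000
seg 3 [196.7°–360°] cycloidal, h=16: θ=348.4° here. β=151.7, B=163.3. 16·(0.9290 − sin(2π·0.9290)/(2π)) = 15.9626 → s = 36.9626
radial distance = base radius + s = 43 + 36.9626 = 79.9626

79.9626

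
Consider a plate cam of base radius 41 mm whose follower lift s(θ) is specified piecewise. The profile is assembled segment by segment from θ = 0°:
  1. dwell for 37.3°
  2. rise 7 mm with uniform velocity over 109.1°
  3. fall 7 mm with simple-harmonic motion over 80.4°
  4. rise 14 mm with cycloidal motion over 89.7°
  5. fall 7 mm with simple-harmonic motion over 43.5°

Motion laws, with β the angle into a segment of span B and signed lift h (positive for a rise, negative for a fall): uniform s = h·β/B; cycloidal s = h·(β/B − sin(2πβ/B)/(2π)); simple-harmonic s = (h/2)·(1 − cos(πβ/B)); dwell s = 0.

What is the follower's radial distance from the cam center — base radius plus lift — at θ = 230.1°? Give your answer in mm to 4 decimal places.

seg 1 [0°–37.3°] dwell: s stays 0.0000
seg 2 [37.3°–146.4°] uniform, h=7: full span → s += 7 → s = 7.0000
seg 3 [146.4°–226.8°] simple-harmonic, h=-7: full span → s += -7 → s = 0.0000
seg 4 [226.8°–316.5°] cycloidal, h=14: θ=230.1° here. β=3.3, B=89.7. 14·(0.0368 − sin(2π·0.0368)/(2π)) = 0.0046 → s = 0.0046
radial distance = base radius + s = 41 + 0.0046 = 41.0046

41.0046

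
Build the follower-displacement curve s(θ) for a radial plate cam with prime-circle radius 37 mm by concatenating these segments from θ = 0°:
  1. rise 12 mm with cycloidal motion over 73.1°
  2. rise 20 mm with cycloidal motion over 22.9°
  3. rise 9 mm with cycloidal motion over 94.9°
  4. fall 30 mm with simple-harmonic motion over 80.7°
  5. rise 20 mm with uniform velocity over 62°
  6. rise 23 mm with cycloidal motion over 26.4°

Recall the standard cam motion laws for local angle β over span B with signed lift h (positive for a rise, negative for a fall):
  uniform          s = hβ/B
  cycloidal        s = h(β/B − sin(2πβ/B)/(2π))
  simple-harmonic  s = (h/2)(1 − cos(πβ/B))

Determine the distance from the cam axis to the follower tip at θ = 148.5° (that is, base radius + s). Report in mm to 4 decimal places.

seg 1 [0°–73.1°] cycloidal, h=12: full span → s += 12 → s = 12.0000
seg 2 [73.1°–96°] cycloidal, h=20: full span → s += 20 → s = 32.0000
seg 3 [96°–190.9°] cycloidal, h=9: θ=148.5° here. β=52.5, B=94.9. 9·(0.5532 − sin(2π·0.5532)/(2π)) = 5.4490 → s = 37.4490
radial distance = base radius + s = 37 + 37.4490 = 74.4490

74.4490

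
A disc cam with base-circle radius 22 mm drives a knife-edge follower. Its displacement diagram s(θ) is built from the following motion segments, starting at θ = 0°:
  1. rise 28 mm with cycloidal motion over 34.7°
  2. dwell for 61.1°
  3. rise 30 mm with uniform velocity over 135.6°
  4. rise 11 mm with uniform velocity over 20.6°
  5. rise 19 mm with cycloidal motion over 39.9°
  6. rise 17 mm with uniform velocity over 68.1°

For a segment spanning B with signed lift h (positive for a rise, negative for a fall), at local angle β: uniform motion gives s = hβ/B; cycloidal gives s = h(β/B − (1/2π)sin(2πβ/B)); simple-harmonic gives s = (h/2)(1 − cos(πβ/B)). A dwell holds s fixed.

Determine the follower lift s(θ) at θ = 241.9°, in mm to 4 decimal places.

seg 1 [0°–34.7°] cycloidal, h=28: full span → s += 28 → s = 28.0000
seg 2 [34.7°–95.8°] dwell: s stays 28.0000
seg 3 [95.8°–231.4°] uniform, h=30: full span → s += 30 → s = 58.0000
seg 4 [231.4°–252°] uniform, h=11: θ=241.9° here. β=10.5, B=20.6. 11·10.5/20.6 = 5.6068 → s = 63.6068

63.6068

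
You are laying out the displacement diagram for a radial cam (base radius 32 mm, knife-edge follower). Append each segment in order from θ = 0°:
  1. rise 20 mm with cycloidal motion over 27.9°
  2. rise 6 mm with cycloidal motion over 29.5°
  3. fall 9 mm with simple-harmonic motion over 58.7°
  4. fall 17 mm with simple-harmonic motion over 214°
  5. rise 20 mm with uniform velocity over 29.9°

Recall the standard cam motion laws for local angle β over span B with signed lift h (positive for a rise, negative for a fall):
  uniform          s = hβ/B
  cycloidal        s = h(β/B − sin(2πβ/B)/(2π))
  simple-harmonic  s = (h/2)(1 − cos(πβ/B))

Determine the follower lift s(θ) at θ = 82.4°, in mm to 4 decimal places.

seg 1 [0°–27.9°] cycloidal, h=20: full span → s += 20 → s = 20.0000
seg 2 [27.9°–57.4°] cycloidal, h=6: full span → s += 6 → s = 26.0000
seg 3 [57.4°–116.1°] simple-harmonic, h=-9: θ=82.4° here. β=25, B=58.7. -9/2·(1 − cos(π·0.4259)) = -3.4618 → s = 22.5382

22.5382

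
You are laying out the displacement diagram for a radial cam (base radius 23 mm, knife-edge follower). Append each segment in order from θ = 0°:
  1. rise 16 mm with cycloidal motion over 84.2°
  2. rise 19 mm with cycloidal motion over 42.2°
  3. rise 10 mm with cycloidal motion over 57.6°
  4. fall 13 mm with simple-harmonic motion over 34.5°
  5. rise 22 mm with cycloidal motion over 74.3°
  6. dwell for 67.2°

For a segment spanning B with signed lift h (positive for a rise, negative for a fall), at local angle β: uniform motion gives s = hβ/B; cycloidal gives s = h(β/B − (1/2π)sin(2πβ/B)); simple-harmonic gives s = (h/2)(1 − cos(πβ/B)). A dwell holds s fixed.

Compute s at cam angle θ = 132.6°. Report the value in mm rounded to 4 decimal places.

seg 1 [0°–84.2°] cycloidal, h=16: full span → s += 16 → s = 16.0000
seg 2 [84.2°–126.4°] cycloidal, h=19: full span → s += 19 → s = 35.0000
seg 3 [126.4°–184°] cycloidal, h=10: θ=132.6° here. β=6.2, B=57.6. 10·(0.1076 − sin(2π·0.1076)/(2π)) = 0.0802 → s = 35.0802

35.0802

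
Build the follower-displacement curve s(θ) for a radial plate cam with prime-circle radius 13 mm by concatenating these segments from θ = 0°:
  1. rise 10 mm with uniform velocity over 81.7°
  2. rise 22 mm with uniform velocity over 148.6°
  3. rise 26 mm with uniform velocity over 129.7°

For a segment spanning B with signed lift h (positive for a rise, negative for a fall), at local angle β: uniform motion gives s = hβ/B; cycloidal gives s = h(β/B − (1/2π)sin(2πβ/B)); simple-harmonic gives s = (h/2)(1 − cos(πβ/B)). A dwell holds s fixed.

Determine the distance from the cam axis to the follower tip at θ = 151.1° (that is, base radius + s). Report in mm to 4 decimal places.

seg 1 [0°–81.7°] uniform, h=10: full span → s += 10 → s = 10.0000
seg 2 [81.7°–230.3°] uniform, h=22: θ=151.1° here. β=69.4, B=148.6. 22·69.4/148.6 = 10.2746 → s = 20.2746
radial distance = base radius + s = 13 + 20.2746 = 33.2746

33.2746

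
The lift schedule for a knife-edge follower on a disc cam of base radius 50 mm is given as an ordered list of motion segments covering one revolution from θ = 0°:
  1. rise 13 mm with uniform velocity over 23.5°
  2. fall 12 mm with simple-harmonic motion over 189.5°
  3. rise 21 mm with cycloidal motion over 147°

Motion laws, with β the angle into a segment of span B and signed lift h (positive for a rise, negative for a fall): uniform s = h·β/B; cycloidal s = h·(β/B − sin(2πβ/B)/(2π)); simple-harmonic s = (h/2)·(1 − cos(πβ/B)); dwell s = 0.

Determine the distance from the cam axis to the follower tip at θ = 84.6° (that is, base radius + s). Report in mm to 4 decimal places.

seg 1 [0°–23.5°] uniform, h=13: full span → s += 13 → s = 13.0000
seg 2 [23.5°–213°] simple-harmonic, h=-12: θ=84.6° here. β=61.1, B=189.5. -12/2·(1 − cos(π·0.3224)) = -2.8238 → s = 10.1762
radial distance = base radius + s = 50 + 10.1762 = 60.1762

60.1762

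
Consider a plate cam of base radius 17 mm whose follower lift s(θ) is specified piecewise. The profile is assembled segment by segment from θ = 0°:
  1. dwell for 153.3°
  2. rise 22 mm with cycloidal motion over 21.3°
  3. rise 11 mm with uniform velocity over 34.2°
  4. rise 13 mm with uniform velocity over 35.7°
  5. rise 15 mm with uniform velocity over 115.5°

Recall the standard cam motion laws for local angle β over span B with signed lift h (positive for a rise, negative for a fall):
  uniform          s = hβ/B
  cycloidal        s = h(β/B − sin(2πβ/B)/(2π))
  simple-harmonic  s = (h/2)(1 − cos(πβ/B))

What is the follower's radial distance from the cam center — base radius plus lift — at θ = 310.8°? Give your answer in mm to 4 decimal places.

seg 1 [0°–153.3°] dwell: s stays 0.0000
seg 2 [153.3°–174.6°] cycloidal, h=22: full span → s += 22 → s = 22.0000
seg 3 [174.6°–208.8°] uniform, h=11: full span → s += 11 → s = 33.0000
seg 4 [208.8°–244.5°] uniform, h=13: full span → s += 13 → s = 46.0000
seg 5 [244.5°–360°] uniform, h=15: θ=310.8° here. β=66.3, B=115.5. 15·66.3/115.5 = 8.6104 → s = 54.6104
radial distance = base radius + s = 17 + 54.6104 = 71.6104

71.6104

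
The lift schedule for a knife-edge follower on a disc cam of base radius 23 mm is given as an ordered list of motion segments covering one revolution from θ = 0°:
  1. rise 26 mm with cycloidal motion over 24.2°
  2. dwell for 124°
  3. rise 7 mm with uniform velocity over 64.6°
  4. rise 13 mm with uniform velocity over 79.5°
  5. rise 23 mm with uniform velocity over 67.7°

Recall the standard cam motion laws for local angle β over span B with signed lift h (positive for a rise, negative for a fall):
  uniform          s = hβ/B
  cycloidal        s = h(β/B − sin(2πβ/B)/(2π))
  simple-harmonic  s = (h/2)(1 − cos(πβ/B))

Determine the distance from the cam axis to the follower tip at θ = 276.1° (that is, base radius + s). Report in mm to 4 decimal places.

seg 1 [0°–24.2°] cycloidal, h=26: full span → s += 26 → s = 26.0000
seg 2 [24.2°–148.2°] dwell: s stays 26.0000
seg 3 [148.2°–212.8°] uniform, h=7: full span → s += 7 → s = 33.0000
seg 4 [212.8°–292.3°] uniform, h=13: θ=276.1° here. β=63.3, B=79.5. 13·63.3/79.5 = 10.3509 → s = 43.3509
radial distance = base radius + s = 23 + 43.3509 = 66.3509

66.3509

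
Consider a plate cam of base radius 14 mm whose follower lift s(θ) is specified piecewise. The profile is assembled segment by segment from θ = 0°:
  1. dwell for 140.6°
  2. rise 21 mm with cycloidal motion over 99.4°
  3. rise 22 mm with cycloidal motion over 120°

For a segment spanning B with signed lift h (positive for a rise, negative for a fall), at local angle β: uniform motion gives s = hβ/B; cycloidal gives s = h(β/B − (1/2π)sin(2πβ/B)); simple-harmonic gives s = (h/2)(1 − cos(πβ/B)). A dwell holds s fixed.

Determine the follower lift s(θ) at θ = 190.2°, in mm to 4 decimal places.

seg 1 [0°–140.6°] dwell: s stays 0.0000
seg 2 [140.6°–240°] cycloidal, h=21: θ=190.2° here. β=49.6, B=99.4. 21·(0.4990 − sin(2π·0.4990)/(2π)) = 10.4577 → s = 10.4577

10.4577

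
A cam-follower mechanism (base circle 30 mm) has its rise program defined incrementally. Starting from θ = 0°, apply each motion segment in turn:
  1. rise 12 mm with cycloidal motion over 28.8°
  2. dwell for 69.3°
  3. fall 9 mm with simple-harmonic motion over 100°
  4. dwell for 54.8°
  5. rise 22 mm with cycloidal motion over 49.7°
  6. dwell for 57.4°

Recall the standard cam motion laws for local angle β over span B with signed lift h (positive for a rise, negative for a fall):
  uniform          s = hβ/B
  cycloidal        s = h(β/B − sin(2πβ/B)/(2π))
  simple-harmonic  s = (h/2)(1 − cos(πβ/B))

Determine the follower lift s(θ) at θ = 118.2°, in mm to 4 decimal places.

seg 1 [0°–28.8°] cycloidal, h=12: full span → s += 12 → s = 12.0000
seg 2 [28.8°–98.1°] dwell: s stays 12.0000
seg 3 [98.1°–198.1°] simple-harmonic, h=-9: θ=118.2° here. β=20.1, B=100. -9/2·(1 − cos(π·0.2010)) = -0.8678 → s = 11.1322

11.1322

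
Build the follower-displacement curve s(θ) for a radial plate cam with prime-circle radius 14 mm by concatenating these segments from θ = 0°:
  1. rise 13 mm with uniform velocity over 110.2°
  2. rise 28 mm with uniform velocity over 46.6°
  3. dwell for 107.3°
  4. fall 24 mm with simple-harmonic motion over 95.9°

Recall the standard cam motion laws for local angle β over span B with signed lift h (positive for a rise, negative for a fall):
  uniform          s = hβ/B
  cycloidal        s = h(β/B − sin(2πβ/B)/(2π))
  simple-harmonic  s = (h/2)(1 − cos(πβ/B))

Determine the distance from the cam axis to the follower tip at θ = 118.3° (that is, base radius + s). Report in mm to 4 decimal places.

seg 1 [0°–110.2°] uniform, h=13: full span → s += 13 → s = 13.0000
seg 2 [110.2°–156.8°] uniform, h=28: θ=118.3° here. β=8.1, B=46.6. 28·8.1/46.6 = 4.8670 → s = 17.8670
radial distance = base radius + s = 14 + 17.8670 = 31.8670

31.8670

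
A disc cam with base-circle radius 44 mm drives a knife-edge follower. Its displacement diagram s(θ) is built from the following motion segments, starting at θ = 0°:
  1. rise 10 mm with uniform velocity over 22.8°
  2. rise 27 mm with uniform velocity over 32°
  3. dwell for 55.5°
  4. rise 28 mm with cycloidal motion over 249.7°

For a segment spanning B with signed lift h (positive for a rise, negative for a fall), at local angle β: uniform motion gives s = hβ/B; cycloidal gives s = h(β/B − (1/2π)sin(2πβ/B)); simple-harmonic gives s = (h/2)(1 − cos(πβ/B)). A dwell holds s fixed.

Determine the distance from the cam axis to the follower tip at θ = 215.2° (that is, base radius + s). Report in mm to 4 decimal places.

seg 1 [0°–22.8°] uniform, h=10: full span → s += 10 → s = 10.0000
seg 2 [22.8°–54.8°] uniform, h=27: full span → s += 27 → s = 37.0000
seg 3 [54.8°–110.3°] dwell: s stays 37.0000
seg 4 [110.3°–360°] cycloidal, h=28: θ=215.2° here. β=104.9, B=249.7. 28·(0.4201 − sin(2π·0.4201)/(2π)) = 9.6186 → s = 46.6186
radial distance = base radius + s = 44 + 46.6186 = 90.6186

90.6186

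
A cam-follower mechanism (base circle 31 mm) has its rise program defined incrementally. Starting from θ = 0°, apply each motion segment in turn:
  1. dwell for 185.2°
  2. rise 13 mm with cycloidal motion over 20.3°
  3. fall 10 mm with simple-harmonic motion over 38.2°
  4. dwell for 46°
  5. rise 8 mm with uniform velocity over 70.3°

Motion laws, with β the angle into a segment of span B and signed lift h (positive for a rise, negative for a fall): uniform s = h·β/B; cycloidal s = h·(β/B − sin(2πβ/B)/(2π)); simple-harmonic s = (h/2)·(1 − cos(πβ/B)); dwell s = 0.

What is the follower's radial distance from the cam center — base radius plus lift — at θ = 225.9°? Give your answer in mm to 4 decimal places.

seg 1 [0°–185.2°] dwell: s stays 0.0000
seg 2 [185.2°–205.5°] cycloidal, h=13: full span → s += 13 → s = 13.0000
seg 3 [205.5°–243.7°] simple-harmonic, h=-10: θ=225.9° here. β=20.4, B=38.2. -10/2·(1 − cos(π·0.5340)) = -5.5335 → s = 7.4665
radial distance = base radius + s = 31 + 7.4665 = 38.4665

38.4665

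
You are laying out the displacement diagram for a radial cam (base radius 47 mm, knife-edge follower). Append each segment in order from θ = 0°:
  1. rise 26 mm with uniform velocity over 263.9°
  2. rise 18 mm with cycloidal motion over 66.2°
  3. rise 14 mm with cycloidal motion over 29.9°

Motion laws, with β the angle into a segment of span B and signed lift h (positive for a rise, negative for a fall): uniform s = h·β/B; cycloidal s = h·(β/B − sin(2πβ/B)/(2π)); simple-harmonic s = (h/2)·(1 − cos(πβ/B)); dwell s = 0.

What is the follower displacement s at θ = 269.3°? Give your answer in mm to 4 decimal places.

seg 1 [0°–263.9°] uniform, h=26: full span → s += 26 → s = 26.0000
seg 2 [263.9°–330.1°] cycloidal, h=18: θ=269.3° here. β=5.4, B=66.2. 18·(0.0816 − sin(2π·0.0816)/(2π)) = 0.0634 → s = 26.0634

26.0634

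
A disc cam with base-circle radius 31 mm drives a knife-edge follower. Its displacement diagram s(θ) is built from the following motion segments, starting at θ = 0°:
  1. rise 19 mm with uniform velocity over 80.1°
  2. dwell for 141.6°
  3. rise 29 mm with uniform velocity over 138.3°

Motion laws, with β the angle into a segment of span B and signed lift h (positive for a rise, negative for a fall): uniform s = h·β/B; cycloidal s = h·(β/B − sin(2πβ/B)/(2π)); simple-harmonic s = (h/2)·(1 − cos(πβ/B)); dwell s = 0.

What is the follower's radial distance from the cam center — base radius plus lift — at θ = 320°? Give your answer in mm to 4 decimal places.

seg 1 [0°–80.1°] uniform, h=19: full span → s += 19 → s = 19.0000
seg 2 [80.1°–221.7°] dwell: s stays 19.0000
seg 3 [221.7°–360°] uniform, h=29: θ=320° here. β=98.3, B=138.3. 29·98.3/138.3 = 20.6124 → s = 39.6124
radial distance = base radius + s = 31 + 39.6124 = 70.6124

70.6124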